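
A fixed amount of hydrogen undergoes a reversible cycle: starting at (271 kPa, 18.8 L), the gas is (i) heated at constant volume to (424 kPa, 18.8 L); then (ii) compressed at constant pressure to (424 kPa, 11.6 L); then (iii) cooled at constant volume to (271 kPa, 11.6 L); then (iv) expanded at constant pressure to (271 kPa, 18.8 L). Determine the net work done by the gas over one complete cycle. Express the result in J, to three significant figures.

W_net ≈ -1100 J

Constant-volume legs do no work.
W(ii) = (424)(11.6 − 18.8) = -3053 J; W(iv) = (271)(18.8 − 11.6) = 1951 J.
W_net = -3053 + 1951 = -1102 J (the counter-clockwise enclosed area).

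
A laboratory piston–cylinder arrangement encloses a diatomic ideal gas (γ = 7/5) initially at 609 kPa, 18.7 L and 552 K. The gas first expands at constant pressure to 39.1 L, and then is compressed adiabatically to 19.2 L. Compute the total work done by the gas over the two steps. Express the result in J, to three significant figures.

W_total ≈ -7170 J

Step 1 (isobaric): W = PΔV = (609 kPa)(39.1 − 18.7 L) = 12424 J.
After step 1: P = 609 kPa, V = 39.1 L, T = 1154 K.
Step 2 (adiabatic): W = (P₁V₁ − P₂V₂)/(γ−1) = (23812 − 31648)/0.4 = -19590 J.
W_total = 12424 − 19590 = -7166 J.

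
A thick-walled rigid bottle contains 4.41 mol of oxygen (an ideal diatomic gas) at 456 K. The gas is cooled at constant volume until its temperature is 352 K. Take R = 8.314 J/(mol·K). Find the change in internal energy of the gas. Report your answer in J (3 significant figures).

Constant volume ⇒ W = 0, so Q = ΔU = nCᵥΔT with Cᵥ = 5R/2 = 20.79 J/(mol·K).
ΔU = (4.41)(20.79)(352 − 456) = -9533 J.

ΔU ≈ -9530 J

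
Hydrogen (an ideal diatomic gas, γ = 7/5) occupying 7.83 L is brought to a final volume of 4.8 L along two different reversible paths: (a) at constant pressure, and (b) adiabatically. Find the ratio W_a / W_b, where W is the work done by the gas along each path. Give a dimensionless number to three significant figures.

W_a / W_b ≈ 0.716

Path (a) isobaric: W = P₁(V₂ − V₁) → W_a/(P₁V₁) = -0.387.
Path (b) adiabatic: W = P₁V₁(1 − (V₁/V₂)^(γ−1))/(γ−1) → W_b/(P₁V₁) = -0.5405.
W_a / W_b = -0.387 / -0.5405 = 0.7159.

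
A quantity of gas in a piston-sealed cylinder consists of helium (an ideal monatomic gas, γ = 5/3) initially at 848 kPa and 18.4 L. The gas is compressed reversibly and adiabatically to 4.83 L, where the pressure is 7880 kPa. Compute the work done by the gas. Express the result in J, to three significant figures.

W ≈ -33700 J

Adiabatic: W = (P₁V₁ − P₂V₂)/(γ − 1) with γ = 5/3.
P₁V₁ = 15603 J, P₂V₂ = 38060 J.
W = (15603 − 38060) / 0.6667 = -33686 J.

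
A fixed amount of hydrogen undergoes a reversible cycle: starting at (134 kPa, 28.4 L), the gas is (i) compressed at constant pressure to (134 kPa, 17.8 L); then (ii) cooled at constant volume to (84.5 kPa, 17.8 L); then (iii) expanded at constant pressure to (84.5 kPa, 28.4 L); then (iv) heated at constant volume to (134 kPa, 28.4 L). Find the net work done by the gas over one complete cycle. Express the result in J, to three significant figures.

W_net ≈ -525 J

Constant-volume legs do no work.
W(i) = (134)(17.8 − 28.4) = -1420 J; W(iii) = (84.5)(28.4 − 17.8) = 895.7 J.
W_net = -1420 + 895.7 = -524.7 J (the counter-clockwise enclosed area).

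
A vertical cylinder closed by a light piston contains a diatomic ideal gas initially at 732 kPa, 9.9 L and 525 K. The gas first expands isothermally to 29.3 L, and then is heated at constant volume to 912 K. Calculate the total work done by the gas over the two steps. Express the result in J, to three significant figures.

W_total ≈ 7860 J

Step 1 (isothermal): W = P₁V₁ ln(V₂/V₁) = (7247) ln(29.3/9.9) = 7863 J.
Step 2 (isochoric): W = 0 (constant volume).
W_total = 7863 + 0 = 7863 J.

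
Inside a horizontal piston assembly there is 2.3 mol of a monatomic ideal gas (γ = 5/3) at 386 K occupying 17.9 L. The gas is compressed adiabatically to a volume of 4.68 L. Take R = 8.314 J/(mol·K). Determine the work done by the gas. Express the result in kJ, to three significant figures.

W ≈ -16.0 kJ

Adiabatic: TV^(γ−1) = const with γ = 5/3.
T₂ = T₁ (V₁/V₂)^(γ−1) = 386 × (17.9/4.68)^0.667 = 386 × 2.446 = 944 K.
W_by = nCᵥ(T₁ − T₂) = (2.3)(12.47)(386 − 944) = -16007 J.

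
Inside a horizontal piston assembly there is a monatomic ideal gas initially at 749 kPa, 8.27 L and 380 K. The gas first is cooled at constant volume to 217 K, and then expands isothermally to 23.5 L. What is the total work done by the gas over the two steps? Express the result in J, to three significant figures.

Step 1 (isochoric): W = 0 (constant volume).
After step 1: P = 427.7 kPa (V unchanged).
Step 2 (isothermal): W = P₁V₁ ln(V₂/V₁) = (3537) ln(23.5/8.27) = 3694 J.
W_total = 0 + 3694 = 3694 J.

W_total ≈ 3690 J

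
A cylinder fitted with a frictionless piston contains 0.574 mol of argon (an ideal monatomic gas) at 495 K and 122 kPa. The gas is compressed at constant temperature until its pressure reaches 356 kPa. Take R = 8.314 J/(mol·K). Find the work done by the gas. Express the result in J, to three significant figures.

W ≈ -2530 J

Isothermal process: W = nRT ln(V₂/V₁) = nRT ln(P₁/P₂).
W = (0.574)(8.314)(495) × ln(122/356)
  = 2362 × ln(0.3427) = 2362 × -1.071
W_by_gas = -2530 J.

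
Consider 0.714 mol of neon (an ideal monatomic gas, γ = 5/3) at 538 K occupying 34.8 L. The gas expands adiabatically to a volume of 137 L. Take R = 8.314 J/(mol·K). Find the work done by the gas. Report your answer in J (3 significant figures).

Adiabatic: TV^(γ−1) = const with γ = 5/3.
T₂ = T₁ (V₁/V₂)^(γ−1) = 538 × (34.8/137)^0.667 = 538 × 0.4011 = 215.8 K.
W_by = nCᵥ(T₁ − T₂) = (0.714)(12.47)(538 − 215.8) = 2869 J.

W ≈ 2870 J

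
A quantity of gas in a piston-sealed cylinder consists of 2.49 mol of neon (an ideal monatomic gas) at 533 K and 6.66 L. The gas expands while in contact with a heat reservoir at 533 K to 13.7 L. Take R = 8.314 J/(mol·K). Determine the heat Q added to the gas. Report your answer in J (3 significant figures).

Isothermal ⇒ ΔU = 0, so Q = W = nRT ln(V₂/V₁).
Q = (2.49)(8.314)(533) ln(13.7/6.66) = 11034 × 0.7213 = 7959 J.

Q ≈ 7960 J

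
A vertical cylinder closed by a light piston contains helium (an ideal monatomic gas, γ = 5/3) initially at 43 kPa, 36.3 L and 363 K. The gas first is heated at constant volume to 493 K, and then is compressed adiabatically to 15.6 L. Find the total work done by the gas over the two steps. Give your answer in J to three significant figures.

W_total ≈ -2400 J

Step 1 (isochoric): W = 0 (constant volume).
After step 1: P = 58.4 kPa (V unchanged).
Step 2 (adiabatic): W = (P₁V₁ − P₂V₂)/(γ−1) = (2120 − 3723)/0.667 = -2404 J.
W_total = 0 − 2404 = -2404 J.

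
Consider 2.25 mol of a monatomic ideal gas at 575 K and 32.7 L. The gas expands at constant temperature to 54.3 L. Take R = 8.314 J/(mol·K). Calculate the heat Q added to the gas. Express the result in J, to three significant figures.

Isothermal ⇒ ΔU = 0, so Q = W = nRT ln(V₂/V₁).
Q = (2.25)(8.314)(575) ln(54.3/32.7) = 10756 × 0.5071 = 5455 J.

Q ≈ 5460 J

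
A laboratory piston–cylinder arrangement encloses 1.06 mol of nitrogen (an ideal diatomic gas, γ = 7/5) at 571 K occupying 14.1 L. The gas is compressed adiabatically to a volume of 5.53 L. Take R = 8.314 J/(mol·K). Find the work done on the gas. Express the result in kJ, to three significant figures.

Adiabatic: TV^(γ−1) = const with γ = 7/5.
T₂ = T₁ (V₁/V₂)^(γ−1) = 571 × (14.1/5.53)^0.4 = 571 × 1.454 = 830.3 K.
W_by = nCᵥ(T₁ − T₂) = (1.06)(20.79)(571 − 830.3) = -5713 J.
Work on gas = −W_by = 5713 J.

W ≈ 5.71 kJ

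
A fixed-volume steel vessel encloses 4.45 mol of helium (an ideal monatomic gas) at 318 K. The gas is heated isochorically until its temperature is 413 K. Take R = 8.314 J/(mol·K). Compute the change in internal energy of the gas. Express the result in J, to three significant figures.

ΔU ≈ 5270 J

Constant volume ⇒ W = 0, so Q = ΔU = nCᵥΔT with Cᵥ = 3R/2 = 12.47 J/(mol·K).
ΔU = (4.45)(12.47)(413 − 318) = 5272 J.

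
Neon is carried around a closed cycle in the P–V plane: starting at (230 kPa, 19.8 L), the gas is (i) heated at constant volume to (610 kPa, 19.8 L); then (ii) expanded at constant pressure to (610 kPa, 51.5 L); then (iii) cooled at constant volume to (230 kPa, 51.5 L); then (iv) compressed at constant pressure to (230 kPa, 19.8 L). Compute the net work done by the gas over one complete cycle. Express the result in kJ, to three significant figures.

Constant-volume legs do no work.
W(ii) = (610)(51.5 − 19.8) = 19337 J; W(iv) = (230)(19.8 − 51.5) = -7291 J.
W_net = 19337 − 7291 = 12046 J (the clockwise enclosed area).

W_net ≈ 12.0 kJ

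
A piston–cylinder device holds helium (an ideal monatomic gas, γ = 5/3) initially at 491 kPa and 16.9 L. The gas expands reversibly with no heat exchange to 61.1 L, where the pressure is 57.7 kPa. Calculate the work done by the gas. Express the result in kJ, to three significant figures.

Adiabatic: W = (P₁V₁ − P₂V₂)/(γ − 1) with γ = 5/3.
P₁V₁ = 8298 J, P₂V₂ = 3525 J.
W = (8298 − 3525) / 0.6667 = 7159 J.

W ≈ 7.16 kJ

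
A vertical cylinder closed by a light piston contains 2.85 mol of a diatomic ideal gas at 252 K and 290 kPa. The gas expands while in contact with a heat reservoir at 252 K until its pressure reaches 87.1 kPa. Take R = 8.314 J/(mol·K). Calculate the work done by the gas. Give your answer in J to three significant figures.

Isothermal process: W = nRT ln(V₂/V₁) = nRT ln(P₁/P₂).
W = (2.85)(8.314)(252) × ln(290/87.1)
  = 5971 × ln(3.33) = 5971 × 1.203
W_by_gas = 7182 J.

W ≈ 7180 J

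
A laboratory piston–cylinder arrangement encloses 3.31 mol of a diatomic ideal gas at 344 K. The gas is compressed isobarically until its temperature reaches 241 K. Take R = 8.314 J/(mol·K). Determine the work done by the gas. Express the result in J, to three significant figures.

Isobaric: W = P ΔV = nR ΔT.
W = (3.31)(8.314)(241 − 344) = -2834 J.

W ≈ -2830 J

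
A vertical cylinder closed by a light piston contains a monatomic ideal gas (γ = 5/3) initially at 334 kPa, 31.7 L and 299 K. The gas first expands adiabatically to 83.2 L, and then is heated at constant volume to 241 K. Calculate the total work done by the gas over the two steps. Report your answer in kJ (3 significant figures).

W_total ≈ 7.53 kJ

Step 1 (adiabatic): W = (P₁V₁ − P₂V₂)/(γ−1) = (10588 − 5565)/0.667 = 7535 J.
Step 2 (isochoric): W = 0 (constant volume).
W_total = 7535 + 0 = 7535 J.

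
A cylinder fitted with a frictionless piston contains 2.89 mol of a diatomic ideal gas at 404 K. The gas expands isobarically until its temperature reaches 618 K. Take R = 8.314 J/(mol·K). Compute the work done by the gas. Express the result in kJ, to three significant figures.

Isobaric: W = P ΔV = nR ΔT.
W = (2.89)(8.314)(618 − 404) = 5142 J.

W ≈ 5.14 kJ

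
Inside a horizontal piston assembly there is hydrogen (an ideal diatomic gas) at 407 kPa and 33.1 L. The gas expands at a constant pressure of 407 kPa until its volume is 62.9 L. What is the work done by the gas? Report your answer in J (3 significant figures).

Isobaric: W = P ΔV.
W = (407 kPa)(62.9 − 33.1 L) = (407)(29.8) = 12129 J.

W ≈ 12100 J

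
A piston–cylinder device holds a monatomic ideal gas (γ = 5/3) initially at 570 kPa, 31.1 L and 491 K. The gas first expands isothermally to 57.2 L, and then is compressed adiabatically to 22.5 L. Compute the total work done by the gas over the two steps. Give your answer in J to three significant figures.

Step 1 (isothermal): W = P₁V₁ ln(V₂/V₁) = (17727) ln(57.2/31.1) = 10802 J.
After step 1: P = 309.9 kPa, V = 57.2 L, T = 491 K.
Step 2 (adiabatic): W = (P₁V₁ − P₂V₂)/(γ−1) = (17727 − 33020)/0.667 = -22940 J.
W_total = 10802 − 22940 = -12138 J.

W_total ≈ -12100 J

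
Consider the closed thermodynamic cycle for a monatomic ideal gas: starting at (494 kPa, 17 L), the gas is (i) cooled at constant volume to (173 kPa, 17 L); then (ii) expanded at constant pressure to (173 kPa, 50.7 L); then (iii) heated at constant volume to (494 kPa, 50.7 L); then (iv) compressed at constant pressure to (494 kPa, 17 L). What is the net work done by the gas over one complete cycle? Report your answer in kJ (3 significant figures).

W_net ≈ -10.8 kJ

Constant-volume legs do no work.
W(ii) = (173)(50.7 − 17) = 5830 J; W(iv) = (494)(17 − 50.7) = -16648 J.
W_net = 5830 − 16648 = -10818 J (the counter-clockwise enclosed area).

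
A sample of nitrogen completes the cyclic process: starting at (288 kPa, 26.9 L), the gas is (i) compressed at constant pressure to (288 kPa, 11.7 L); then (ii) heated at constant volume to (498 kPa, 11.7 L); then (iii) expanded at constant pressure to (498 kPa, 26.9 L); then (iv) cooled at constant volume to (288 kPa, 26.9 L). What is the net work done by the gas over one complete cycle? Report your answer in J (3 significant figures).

W_net ≈ 3190 J

Constant-volume legs do no work.
W(i) = (288)(11.7 − 26.9) = -4378 J; W(iii) = (498)(26.9 − 11.7) = 7570 J.
W_net = -4378 + 7570 = 3192 J (the clockwise enclosed area).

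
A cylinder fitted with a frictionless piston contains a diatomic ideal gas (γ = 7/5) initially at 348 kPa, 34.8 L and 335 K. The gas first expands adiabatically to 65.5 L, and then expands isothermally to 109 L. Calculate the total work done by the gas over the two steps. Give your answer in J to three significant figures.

Step 1 (adiabatic): W = (P₁V₁ − P₂V₂)/(γ−1) = (12110 − 9404)/0.4 = 6767 J.
After step 1: P = 143.6 kPa, V = 65.5 L, T = 260.1 K.
Step 2 (isothermal): W = P₁V₁ ln(V₂/V₁) = (9404) ln(109/65.5) = 4789 J.
W_total = 6767 + 4789 = 11556 J.

W_total ≈ 11600 J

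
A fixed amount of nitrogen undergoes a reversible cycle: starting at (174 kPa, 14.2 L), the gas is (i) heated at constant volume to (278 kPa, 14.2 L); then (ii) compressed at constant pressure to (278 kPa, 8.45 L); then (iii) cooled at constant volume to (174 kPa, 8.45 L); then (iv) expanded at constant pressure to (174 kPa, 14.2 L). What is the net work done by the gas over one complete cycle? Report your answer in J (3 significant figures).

W_net ≈ -598 J

Constant-volume legs do no work.
W(ii) = (278)(8.45 − 14.2) = -1598 J; W(iv) = (174)(14.2 − 8.45) = 1000 J.
W_net = -1598 + 1000 = -598 J (the counter-clockwise enclosed area).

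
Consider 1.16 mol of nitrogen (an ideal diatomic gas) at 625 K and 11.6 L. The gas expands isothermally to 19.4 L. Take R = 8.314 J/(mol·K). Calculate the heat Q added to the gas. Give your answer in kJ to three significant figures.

Isothermal ⇒ ΔU = 0, so Q = W = nRT ln(V₂/V₁).
Q = (1.16)(8.314)(625) ln(19.4/11.6) = 6028 × 0.5143 = 3100 J.

Q ≈ 3.10 kJ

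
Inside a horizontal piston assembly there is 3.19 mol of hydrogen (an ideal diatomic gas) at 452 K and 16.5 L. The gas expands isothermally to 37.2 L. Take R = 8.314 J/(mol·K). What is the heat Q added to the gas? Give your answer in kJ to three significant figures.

Q ≈ 9.75 kJ

Isothermal ⇒ ΔU = 0, so Q = W = nRT ln(V₂/V₁).
Q = (3.19)(8.314)(452) ln(37.2/16.5) = 11988 × 0.8129 = 9745 J.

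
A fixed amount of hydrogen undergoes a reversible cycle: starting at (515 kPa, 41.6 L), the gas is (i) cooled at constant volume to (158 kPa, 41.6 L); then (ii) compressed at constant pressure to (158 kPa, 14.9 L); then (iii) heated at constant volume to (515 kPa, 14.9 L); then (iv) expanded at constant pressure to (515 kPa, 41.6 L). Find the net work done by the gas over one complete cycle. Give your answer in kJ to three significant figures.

Constant-volume legs do no work.
W(ii) = (158)(14.9 − 41.6) = -4219 J; W(iv) = (515)(41.6 − 14.9) = 13751 J.
W_net = -4219 + 13751 = 9532 J (the clockwise enclosed area).

W_net ≈ 9.53 kJ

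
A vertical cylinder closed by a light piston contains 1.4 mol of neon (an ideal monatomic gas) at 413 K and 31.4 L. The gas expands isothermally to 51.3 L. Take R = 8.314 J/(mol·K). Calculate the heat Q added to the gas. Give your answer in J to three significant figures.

Isothermal ⇒ ΔU = 0, so Q = W = nRT ln(V₂/V₁).
Q = (1.4)(8.314)(413) ln(51.3/31.4) = 4807 × 0.4909 = 2360 J.

Q ≈ 2360 J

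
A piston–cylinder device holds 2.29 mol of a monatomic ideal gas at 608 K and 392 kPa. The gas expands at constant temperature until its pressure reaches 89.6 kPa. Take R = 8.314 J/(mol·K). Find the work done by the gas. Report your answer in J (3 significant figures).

Isothermal process: W = nRT ln(V₂/V₁) = nRT ln(P₁/P₂).
W = (2.29)(8.314)(608) × ln(392/89.6)
  = 11576 × ln(4.375) = 11576 × 1.476
W_by_gas = 17085 J.

W ≈ 17100 J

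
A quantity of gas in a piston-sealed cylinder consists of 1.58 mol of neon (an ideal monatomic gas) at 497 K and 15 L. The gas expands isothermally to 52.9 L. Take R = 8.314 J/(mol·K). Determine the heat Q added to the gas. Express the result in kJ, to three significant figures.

Isothermal ⇒ ΔU = 0, so Q = W = nRT ln(V₂/V₁).
Q = (1.58)(8.314)(497) ln(52.9/15) = 6529 × 1.26 = 8228 J.

Q ≈ 8.23 kJ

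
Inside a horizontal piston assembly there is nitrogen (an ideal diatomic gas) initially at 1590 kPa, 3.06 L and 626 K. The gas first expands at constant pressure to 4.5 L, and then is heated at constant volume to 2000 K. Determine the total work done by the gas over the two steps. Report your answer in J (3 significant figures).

W_total ≈ 2290 J

Step 1 (isobaric): W = PΔV = (1590 kPa)(4.5 − 3.06 L) = 2290 J.
Step 2 (isochoric): W = 0 (constant volume).
W_total = 2290 + 0 = 2290 J.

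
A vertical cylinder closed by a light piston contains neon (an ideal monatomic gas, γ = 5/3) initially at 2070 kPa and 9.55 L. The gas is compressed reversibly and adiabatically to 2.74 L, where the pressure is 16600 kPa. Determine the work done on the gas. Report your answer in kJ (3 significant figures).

Adiabatic: W = (P₁V₁ − P₂V₂)/(γ − 1) with γ = 5/3.
P₁V₁ = 19768 J, P₂V₂ = 45484 J.
W = (19768 − 45484) / 0.6667 = -38573 J.
Work on gas = −W_by = 38573 J.

W ≈ 38.6 kJ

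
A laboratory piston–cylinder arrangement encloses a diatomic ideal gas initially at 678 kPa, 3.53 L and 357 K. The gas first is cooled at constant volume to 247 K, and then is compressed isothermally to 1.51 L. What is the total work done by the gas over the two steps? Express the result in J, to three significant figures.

W_total ≈ -1410 J

Step 1 (isochoric): W = 0 (constant volume).
After step 1: P = 469.1 kPa (V unchanged).
Step 2 (isothermal): W = P₁V₁ ln(V₂/V₁) = (1656) ln(1.51/3.53) = -1406 J.
W_total = 0 − 1406 = -1406 J.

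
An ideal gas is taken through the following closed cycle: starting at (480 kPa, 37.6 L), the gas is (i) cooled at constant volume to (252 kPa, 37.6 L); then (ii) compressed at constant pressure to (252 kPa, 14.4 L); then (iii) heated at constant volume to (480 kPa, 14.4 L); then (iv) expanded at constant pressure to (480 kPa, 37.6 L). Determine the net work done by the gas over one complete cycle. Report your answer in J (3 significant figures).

W_net ≈ 5290 J

Constant-volume legs do no work.
W(ii) = (252)(14.4 − 37.6) = -5846 J; W(iv) = (480)(37.6 − 14.4) = 11136 J.
W_net = -5846 + 11136 = 5290 J (the clockwise enclosed area).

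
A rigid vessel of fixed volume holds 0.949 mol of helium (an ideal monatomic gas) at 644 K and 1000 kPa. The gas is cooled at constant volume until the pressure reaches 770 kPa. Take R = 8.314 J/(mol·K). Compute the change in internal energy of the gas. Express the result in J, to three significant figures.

Constant volume ⇒ W = 0, so Q = ΔU = nCᵥΔT with Cᵥ = 3R/2 = 12.47 J/(mol·K).
At constant V, T₂/T₁ = P₂/P₁ ⇒ ΔT = T₁(P₂/P₁ − 1) = 644·(770/1000 − 1) = -148.1 K.
ΔU = (0.949)(12.47)(-148.1) = -1753 J.

ΔU ≈ -1750 J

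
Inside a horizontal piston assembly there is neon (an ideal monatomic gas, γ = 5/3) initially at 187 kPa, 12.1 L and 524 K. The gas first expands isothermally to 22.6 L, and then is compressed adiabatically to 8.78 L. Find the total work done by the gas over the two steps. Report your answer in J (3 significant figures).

W_total ≈ -1570 J

Step 1 (isothermal): W = P₁V₁ ln(V₂/V₁) = (2263) ln(22.6/12.1) = 1414 J.
After step 1: P = 100.1 kPa, V = 22.6 L, T = 524 K.
Step 2 (adiabatic): W = (P₁V₁ − P₂V₂)/(γ−1) = (2263 − 4250)/0.667 = -2981 J.
W_total = 1414 − 2981 = -1567 J.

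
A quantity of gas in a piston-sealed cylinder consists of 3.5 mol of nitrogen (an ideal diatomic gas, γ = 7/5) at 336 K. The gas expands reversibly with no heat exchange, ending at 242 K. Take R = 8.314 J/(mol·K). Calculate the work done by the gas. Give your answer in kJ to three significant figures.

W ≈ 6.84 kJ

Adiabatic ⇒ Q = 0, so W_by = −ΔU = nCᵥ(T₁ − T₂).
Cᵥ = 5R/2 = 20.79 J/(mol·K).
W = (3.5)(20.79)(336 − 242) = 6838 J.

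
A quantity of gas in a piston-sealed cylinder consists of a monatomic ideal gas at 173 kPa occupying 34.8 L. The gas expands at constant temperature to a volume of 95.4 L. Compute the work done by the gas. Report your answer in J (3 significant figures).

Isothermal: W = nRT ln(V₂/V₁) = P₁V₁ ln(V₂/V₁).
P₁V₁ = (173 kPa)(34.8 L) = 6020 J.
W = 6020 × ln(95.4/34.8) = 6020 × 1.008
W_by_gas = 6071 J.

W ≈ 6070 J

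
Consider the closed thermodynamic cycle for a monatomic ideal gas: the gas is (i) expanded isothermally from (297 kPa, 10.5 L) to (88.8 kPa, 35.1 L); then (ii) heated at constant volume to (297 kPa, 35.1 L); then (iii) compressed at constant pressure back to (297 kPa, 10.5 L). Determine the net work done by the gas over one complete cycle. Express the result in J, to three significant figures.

W_net ≈ -3540 J

Leg (i): W = PᵢVᵢ ln(V_f/Vᵢ) = (3118) ln(35.1/10.5) = 3763 J.
Leg (ii): W = 0.
Leg (iii): W = PΔV = (297)(10.5 − 35.1) = -7306 J.
W_net = 3763 − 7306 = -3543 J.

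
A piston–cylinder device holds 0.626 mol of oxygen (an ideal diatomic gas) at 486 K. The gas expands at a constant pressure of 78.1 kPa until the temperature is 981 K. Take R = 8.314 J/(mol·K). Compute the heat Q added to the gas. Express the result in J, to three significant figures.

Q ≈ 9020 J

Isobaric: W = nRΔT = (0.626)(8.314)(495) = 2576 J.
ΔU = nCᵥΔT with Cᵥ = 5R/2: ΔU = (0.626)(20.79)(495) = 6441 J.
Q = ΔU + W = 6441 + 2576 = 9017 J.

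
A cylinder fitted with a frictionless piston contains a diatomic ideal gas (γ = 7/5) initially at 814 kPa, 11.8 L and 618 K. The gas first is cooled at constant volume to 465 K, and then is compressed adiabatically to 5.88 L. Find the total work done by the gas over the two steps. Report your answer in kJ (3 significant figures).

Step 1 (isochoric): W = 0 (constant volume).
After step 1: P = 612.5 kPa (V unchanged).
Step 2 (adiabatic): W = (P₁V₁ − P₂V₂)/(γ−1) = (7227 − 9549)/0.4 = -5805 J.
W_total = 0 − 5805 = -5805 J.

W_total ≈ -5.81 kJ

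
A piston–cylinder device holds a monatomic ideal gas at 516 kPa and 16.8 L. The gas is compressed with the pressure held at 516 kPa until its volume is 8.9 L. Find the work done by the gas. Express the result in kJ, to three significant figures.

Isobaric: W = P ΔV.
W = (516 kPa)(8.9 − 16.8 L) = (516)(-7.9) = -4076 J.

W ≈ -4.08 kJ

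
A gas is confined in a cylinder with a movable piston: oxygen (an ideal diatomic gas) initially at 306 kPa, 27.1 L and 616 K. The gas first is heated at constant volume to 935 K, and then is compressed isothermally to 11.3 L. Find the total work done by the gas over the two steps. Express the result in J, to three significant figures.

Step 1 (isochoric): W = 0 (constant volume).
After step 1: P = 464.5 kPa (V unchanged).
Step 2 (isothermal): W = P₁V₁ ln(V₂/V₁) = (12587) ln(11.3/27.1) = -11010 J.
W_total = 0 − 11010 = -11010 J.

W_total ≈ -11000 J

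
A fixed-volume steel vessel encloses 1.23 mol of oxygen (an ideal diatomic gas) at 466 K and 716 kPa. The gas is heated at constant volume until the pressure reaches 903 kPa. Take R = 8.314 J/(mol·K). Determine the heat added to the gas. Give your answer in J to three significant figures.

Constant volume ⇒ W = 0, so Q = ΔU = nCᵥΔT with Cᵥ = 5R/2 = 20.79 J/(mol·K).
At constant V, T₂/T₁ = P₂/P₁ ⇒ ΔT = T₁(P₂/P₁ − 1) = 466·(903/716 − 1) = 121.7 K.
ΔU = (1.23)(20.79)(121.7) = 3111 J.

Q ≈ 3110 J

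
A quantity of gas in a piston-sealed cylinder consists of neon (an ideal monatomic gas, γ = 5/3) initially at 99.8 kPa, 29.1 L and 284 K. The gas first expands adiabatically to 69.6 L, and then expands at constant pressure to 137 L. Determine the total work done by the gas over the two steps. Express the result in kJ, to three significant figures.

Step 1 (adiabatic): W = (P₁V₁ − P₂V₂)/(γ−1) = (2904 − 1624)/0.667 = 1920 J.
After step 1: P = 23.33 kPa, V = 69.6 L, T = 158.8 K.
Step 2 (isobaric): W = PΔV = (23.33 kPa)(137 − 69.6 L) = 1573 J.
W_total = 1920 + 1573 = 3493 J.

W_total ≈ 3.49 kJ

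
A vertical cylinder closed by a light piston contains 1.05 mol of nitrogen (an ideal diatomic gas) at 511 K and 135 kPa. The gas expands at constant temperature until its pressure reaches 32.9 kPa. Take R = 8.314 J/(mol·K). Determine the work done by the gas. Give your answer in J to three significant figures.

W ≈ 6300 J

Isothermal process: W = nRT ln(V₂/V₁) = nRT ln(P₁/P₂).
W = (1.05)(8.314)(511) × ln(135/32.9)
  = 4461 × ln(4.103) = 4461 × 1.412
W_by_gas = 6298 J.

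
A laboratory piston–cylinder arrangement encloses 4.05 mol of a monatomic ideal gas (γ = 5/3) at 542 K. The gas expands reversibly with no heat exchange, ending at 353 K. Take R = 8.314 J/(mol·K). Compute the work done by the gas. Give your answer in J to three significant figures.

W ≈ 9550 J

Adiabatic ⇒ Q = 0, so W_by = −ΔU = nCᵥ(T₁ − T₂).
Cᵥ = 3R/2 = 12.47 J/(mol·K).
W = (4.05)(12.47)(542 − 353) = 9546 J.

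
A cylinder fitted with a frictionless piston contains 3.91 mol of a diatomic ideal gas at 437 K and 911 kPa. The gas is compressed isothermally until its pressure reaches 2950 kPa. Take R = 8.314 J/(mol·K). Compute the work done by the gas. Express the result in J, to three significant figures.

W ≈ -16700 J

Isothermal process: W = nRT ln(V₂/V₁) = nRT ln(P₁/P₂).
W = (3.91)(8.314)(437) × ln(911/2950)
  = 14206 × ln(0.3088) = 14206 × -1.175
W_by_gas = -16692 J.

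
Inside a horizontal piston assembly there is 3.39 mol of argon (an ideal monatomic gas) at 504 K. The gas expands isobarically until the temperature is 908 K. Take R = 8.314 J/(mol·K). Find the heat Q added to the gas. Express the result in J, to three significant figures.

Isobaric: W = nRΔT = (3.39)(8.314)(404) = 11387 J.
ΔU = nCᵥΔT with Cᵥ = 3R/2: ΔU = (3.39)(12.47)(404) = 17080 J.
Q = ΔU + W = 17080 + 11387 = 28466 J.

Q ≈ 28500 J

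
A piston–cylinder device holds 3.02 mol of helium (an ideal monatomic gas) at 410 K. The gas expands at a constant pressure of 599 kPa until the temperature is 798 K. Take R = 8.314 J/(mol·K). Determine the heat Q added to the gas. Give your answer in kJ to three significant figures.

Q ≈ 24.4 kJ

Isobaric: W = nRΔT = (3.02)(8.314)(388) = 9742 J.
ΔU = nCᵥΔT with Cᵥ = 3R/2: ΔU = (3.02)(12.47)(388) = 14613 J.
Q = ΔU + W = 14613 + 9742 = 24355 J.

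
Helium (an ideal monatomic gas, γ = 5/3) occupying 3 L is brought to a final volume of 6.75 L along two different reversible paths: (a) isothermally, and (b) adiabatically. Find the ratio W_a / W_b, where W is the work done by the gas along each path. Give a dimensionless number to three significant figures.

Path (a) isothermal: W = P₁V₁ ln(V₂/V₁) → W_a/(P₁V₁) = 0.8109.
Path (b) adiabatic: W = P₁V₁(1 − (V₁/V₂)^(γ−1))/(γ−1) → W_b/(P₁V₁) = 0.6264.
W_a / W_b = 0.8109 / 0.6264 = 1.295.

W_a / W_b ≈ 1.29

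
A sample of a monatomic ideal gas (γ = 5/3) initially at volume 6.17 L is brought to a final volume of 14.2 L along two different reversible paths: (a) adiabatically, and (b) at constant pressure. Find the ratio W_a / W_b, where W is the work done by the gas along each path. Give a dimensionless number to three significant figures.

W_a / W_b ≈ 0.491

Path (a) adiabatic: W = P₁V₁(1 − (V₁/V₂)^(γ−1))/(γ−1) → W_a/(P₁V₁) = 0.6395.
Path (b) isobaric: W = P₁(V₂ − V₁) → W_b/(P₁V₁) = 1.301.
W_a / W_b = 0.6395 / 1.301 = 0.4914.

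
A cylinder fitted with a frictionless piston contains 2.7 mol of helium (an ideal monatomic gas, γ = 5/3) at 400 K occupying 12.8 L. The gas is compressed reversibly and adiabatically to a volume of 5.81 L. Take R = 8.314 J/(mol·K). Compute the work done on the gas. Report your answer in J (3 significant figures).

Adiabatic: TV^(γ−1) = const with γ = 5/3.
T₂ = T₁ (V₁/V₂)^(γ−1) = 400 × (12.8/5.81)^0.667 = 400 × 1.693 = 677.3 K.
W_by = nCᵥ(T₁ − T₂) = (2.7)(12.47)(400 − 677.3) = -9335 J.
Work on gas = −W_by = 9335 J.

W ≈ 9340 J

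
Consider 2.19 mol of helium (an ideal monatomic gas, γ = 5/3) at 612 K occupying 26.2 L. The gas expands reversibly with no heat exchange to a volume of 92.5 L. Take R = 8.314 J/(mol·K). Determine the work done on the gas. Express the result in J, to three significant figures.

W ≈ -9510 J

Adiabatic: TV^(γ−1) = const with γ = 5/3.
T₂ = T₁ (V₁/V₂)^(γ−1) = 612 × (26.2/92.5)^0.667 = 612 × 0.4313 = 264 K.
W_by = nCᵥ(T₁ − T₂) = (2.19)(12.47)(612 − 264) = 9506 J.
Work on gas = −W_by = -9506 J.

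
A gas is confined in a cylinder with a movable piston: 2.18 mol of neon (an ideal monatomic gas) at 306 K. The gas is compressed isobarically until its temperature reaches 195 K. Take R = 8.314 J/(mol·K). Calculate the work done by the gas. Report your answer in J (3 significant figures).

Isobaric: W = P ΔV = nR ΔT.
W = (2.18)(8.314)(195 − 306) = -2012 J.

W ≈ -2010 J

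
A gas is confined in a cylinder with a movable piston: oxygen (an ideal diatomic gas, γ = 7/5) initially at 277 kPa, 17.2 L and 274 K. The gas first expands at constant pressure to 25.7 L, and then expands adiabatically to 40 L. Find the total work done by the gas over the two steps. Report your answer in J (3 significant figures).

Step 1 (isobaric): W = PΔV = (277 kPa)(25.7 − 17.2 L) = 2354 J.
After step 1: P = 277 kPa, V = 25.7 L, T = 409.4 K.
Step 2 (adiabatic): W = (P₁V₁ − P₂V₂)/(γ−1) = (7119 − 5964)/0.4 = 2886 J.
W_total = 2354 + 2886 = 5241 J.

W_total ≈ 5240 J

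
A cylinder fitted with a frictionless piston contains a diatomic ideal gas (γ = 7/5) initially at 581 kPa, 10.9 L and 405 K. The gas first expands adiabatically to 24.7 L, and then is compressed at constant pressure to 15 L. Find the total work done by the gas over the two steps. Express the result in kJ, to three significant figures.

W_total ≈ 2.63 kJ

Step 1 (adiabatic): W = (P₁V₁ − P₂V₂)/(γ−1) = (6333 − 4566)/0.4 = 4418 J.
After step 1: P = 184.8 kPa, V = 24.7 L, T = 292 K.
Step 2 (isobaric): W = PΔV = (184.8 kPa)(15 − 24.7 L) = -1793 J.
W_total = 4418 − 1793 = 2625 J.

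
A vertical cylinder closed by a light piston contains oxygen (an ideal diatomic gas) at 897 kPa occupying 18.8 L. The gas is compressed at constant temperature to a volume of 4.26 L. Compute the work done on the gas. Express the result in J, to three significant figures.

W ≈ 25000 J

Isothermal: W = nRT ln(V₂/V₁) = P₁V₁ ln(V₂/V₁).
P₁V₁ = (897 kPa)(18.8 L) = 16864 J.
W = 16864 × ln(4.26/18.8) = 16864 × -1.485
W_by_gas = -25035 J; work on gas = −W_by = 25035 J.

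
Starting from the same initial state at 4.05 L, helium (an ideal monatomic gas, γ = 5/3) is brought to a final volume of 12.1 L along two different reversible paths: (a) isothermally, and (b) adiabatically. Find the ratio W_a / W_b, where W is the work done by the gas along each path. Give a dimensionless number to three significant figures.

Path (a) isothermal: W = P₁V₁ ln(V₂/V₁) → W_a/(P₁V₁) = 1.094.
Path (b) adiabatic: W = P₁V₁(1 − (V₁/V₂)^(γ−1))/(γ−1) → W_b/(P₁V₁) = 0.7769.
W_a / W_b = 1.094 / 0.7769 = 1.409.

W_a / W_b ≈ 1.41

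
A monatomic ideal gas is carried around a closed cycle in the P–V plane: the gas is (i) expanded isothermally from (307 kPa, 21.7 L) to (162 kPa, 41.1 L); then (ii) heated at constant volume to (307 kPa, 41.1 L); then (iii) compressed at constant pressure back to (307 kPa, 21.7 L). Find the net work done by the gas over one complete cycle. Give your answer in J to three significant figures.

W_net ≈ -1700 J

Leg (i): W = PᵢVᵢ ln(V_f/Vᵢ) = (6662) ln(41.1/21.7) = 4255 J.
Leg (ii): W = 0.
Leg (iii): W = PΔV = (307)(21.7 − 41.1) = -5956 J.
W_net = 4255 − 5956 = -1701 J.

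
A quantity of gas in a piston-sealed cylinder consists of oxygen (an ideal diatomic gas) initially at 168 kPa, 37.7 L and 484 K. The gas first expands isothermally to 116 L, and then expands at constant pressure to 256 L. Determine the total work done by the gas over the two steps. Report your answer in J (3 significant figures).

Step 1 (isothermal): W = P₁V₁ ln(V₂/V₁) = (6334) ln(116/37.7) = 7119 J.
After step 1: P = 54.6 kPa, V = 116 L, T = 484 K.
Step 2 (isobaric): W = PΔV = (54.6 kPa)(256 − 116 L) = 7644 J.
W_total = 7119 + 7644 = 14763 J.

W_total ≈ 14800 J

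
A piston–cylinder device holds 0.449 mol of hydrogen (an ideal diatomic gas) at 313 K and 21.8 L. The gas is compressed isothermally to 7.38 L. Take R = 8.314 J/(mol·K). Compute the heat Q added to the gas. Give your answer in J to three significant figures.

Q ≈ -1270 J

Isothermal ⇒ ΔU = 0, so Q = W = nRT ln(V₂/V₁).
Q = (0.449)(8.314)(313) ln(7.38/21.8) = 1168 × -1.083 = -1266 J.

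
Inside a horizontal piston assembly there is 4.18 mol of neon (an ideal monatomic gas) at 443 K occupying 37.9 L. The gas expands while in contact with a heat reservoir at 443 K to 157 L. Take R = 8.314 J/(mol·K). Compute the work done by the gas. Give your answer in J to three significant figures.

W ≈ 21900 J

Isothermal: W = nRT ln(V₂/V₁).
W = (4.18)(8.314)(443) × ln(157/37.9)
  = 15395 × 1.421
W_by_gas = 21881 J.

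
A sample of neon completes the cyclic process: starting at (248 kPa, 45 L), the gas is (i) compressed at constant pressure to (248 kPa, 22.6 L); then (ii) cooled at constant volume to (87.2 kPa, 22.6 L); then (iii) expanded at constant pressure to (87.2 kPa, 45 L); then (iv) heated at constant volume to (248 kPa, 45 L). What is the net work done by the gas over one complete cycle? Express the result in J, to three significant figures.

Constant-volume legs do no work.
W(i) = (248)(22.6 − 45) = -5555 J; W(iii) = (87.2)(45 − 22.6) = 1953 J.
W_net = -5555 + 1953 = -3602 J (the counter-clockwise enclosed area).

W_net ≈ -3600 J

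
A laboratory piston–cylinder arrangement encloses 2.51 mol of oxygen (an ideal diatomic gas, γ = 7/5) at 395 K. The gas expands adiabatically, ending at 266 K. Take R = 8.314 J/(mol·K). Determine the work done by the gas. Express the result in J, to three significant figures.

W ≈ 6730 J

Adiabatic ⇒ Q = 0, so W_by = −ΔU = nCᵥ(T₁ − T₂).
Cᵥ = 5R/2 = 20.79 J/(mol·K).
W = (2.51)(20.79)(395 − 266) = 6730 J.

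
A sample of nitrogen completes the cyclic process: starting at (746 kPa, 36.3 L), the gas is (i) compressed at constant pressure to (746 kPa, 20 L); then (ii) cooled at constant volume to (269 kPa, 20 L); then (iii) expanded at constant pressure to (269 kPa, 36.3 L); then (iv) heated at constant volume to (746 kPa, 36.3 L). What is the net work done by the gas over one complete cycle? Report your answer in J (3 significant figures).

W_net ≈ -7780 J

Constant-volume legs do no work.
W(i) = (746)(20 − 36.3) = -12160 J; W(iii) = (269)(36.3 − 20) = 4385 J.
W_net = -12160 + 4385 = -7775 J (the counter-clockwise enclosed area).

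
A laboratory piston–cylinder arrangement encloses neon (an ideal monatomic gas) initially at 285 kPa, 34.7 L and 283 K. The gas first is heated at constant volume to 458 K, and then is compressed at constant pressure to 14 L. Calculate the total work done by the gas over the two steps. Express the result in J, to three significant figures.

W_total ≈ -9550 J

Step 1 (isochoric): W = 0 (constant volume).
After step 1: P = 461.2 kPa (V unchanged).
Step 2 (isobaric): W = PΔV = (461.2 kPa)(14 − 34.7 L) = -9548 J.
W_total = 0 − 9548 = -9548 J.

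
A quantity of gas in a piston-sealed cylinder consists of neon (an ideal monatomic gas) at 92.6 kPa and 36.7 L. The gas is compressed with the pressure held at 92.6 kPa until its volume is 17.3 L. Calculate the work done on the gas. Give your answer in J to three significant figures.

Isobaric: W = P ΔV.
W = (92.6 kPa)(17.3 − 36.7 L) = (92.6)(-19.4) = -1796 J.
Work on gas = −W_by = 1796 J.

W ≈ 1800 J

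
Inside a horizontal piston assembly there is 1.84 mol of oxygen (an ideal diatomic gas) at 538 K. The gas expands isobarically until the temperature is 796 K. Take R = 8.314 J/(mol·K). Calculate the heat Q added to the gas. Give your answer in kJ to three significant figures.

Q ≈ 13.8 kJ

Isobaric: W = nRΔT = (1.84)(8.314)(258) = 3947 J.
ΔU = nCᵥΔT with Cᵥ = 5R/2: ΔU = (1.84)(20.79)(258) = 9867 J.
Q = ΔU + W = 9867 + 3947 = 13814 J.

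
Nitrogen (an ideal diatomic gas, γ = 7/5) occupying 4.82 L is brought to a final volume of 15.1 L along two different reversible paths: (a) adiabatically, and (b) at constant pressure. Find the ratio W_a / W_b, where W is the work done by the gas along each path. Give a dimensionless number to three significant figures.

W_a / W_b ≈ 0.430

Path (a) adiabatic: W = P₁V₁(1 − (V₁/V₂)^(γ−1))/(γ−1) → W_a/(P₁V₁) = 0.9167.
Path (b) isobaric: W = P₁(V₂ − V₁) → W_b/(P₁V₁) = 2.133.
W_a / W_b = 0.9167 / 2.133 = 0.4298.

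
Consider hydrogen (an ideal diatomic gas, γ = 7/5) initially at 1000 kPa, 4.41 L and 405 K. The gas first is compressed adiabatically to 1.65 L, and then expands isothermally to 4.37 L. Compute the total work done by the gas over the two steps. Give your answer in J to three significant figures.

Step 1 (adiabatic): W = (P₁V₁ − P₂V₂)/(γ−1) = (4410 − 6535)/0.4 = -5312 J.
After step 1: P = 3960 kPa, V = 1.65 L, T = 600.1 K.
Step 2 (isothermal): W = P₁V₁ ln(V₂/V₁) = (6535) ln(4.37/1.65) = 6365 J.
W_total = -5312 + 6365 = 1053 J.

W_total ≈ 1050 J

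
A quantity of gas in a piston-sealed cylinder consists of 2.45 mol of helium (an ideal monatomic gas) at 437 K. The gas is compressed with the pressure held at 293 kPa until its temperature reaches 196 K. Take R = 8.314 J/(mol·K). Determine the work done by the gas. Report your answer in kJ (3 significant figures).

Isobaric: W = P ΔV = nR ΔT.
W = (2.45)(8.314)(196 − 437) = -4909 J.

W ≈ -4.91 kJ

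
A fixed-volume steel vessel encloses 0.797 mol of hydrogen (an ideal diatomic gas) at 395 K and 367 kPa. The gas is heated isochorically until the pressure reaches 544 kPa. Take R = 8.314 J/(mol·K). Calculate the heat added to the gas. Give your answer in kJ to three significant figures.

Constant volume ⇒ W = 0, so Q = ΔU = nCᵥΔT with Cᵥ = 5R/2 = 20.79 J/(mol·K).
At constant V, T₂/T₁ = P₂/P₁ ⇒ ΔT = T₁(P₂/P₁ − 1) = 395·(544/367 − 1) = 190.5 K.
ΔU = (0.797)(20.79)(190.5) = 3156 J.

Q ≈ 3.16 kJ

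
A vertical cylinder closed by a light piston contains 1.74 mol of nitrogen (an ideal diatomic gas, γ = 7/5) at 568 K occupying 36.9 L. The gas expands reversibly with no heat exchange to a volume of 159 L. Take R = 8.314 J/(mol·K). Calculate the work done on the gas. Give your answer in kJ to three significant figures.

W ≈ -9.09 kJ

Adiabatic: TV^(γ−1) = const with γ = 7/5.
T₂ = T₁ (V₁/V₂)^(γ−1) = 568 × (36.9/159)^0.4 = 568 × 0.5575 = 316.7 K.
W_by = nCᵥ(T₁ − T₂) = (1.74)(20.79)(568 − 316.7) = 9090 J.
Work on gas = −W_by = -9090 J.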